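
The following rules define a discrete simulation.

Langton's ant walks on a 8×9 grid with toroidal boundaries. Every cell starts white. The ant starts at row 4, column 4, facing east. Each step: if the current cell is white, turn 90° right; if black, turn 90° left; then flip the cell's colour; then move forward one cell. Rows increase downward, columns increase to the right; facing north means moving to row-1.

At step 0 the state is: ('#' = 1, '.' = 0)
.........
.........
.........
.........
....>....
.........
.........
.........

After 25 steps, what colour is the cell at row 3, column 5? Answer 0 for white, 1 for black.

k=0  .........
.........
.........
.........
....>....
.........
.........
.........
k=1  .........
.........
.........
.........
....#....
....v....
.........
.........
k=2  .........
.........
.........
.........
....#....
...<#....
.........
.........
k=3  .........
.........
.........
.........
...^#....
...##....
.........
.........
k=4  .........
.........
.........
.........
...#>....
...##....
.........
.........
k=5  .........
.........
.........
....^....
...#.....
...##....
.........
.........
k=6  .........
.........
.........
....#>...
...#.....
...##....
.........
.........
k=7  .........
.........
.........
....##...
...#.v...
...##....
.........
.........
k=8  .........
.........
.........
....##...
...#<#...
...##....
.........
.........
k=9  .........
.........
.........
....^#...
...###...
...##....
.........
.........
k=10  .........
.........
.........
...<.#...
...###...
...##....
.........
.........
k=11  .........
.........
...^.....
...#.#...
...###...
...##....
.........
.........
k=12  .........
.........
...#>....
...#.#...
...###...
...##....
.........
.........
k=13  .........
.........
...##....
...#v#...
...###...
...##....
.........
.........
k=14  .........
.........
...##....
...<##...
...###...
...##....
.........
.........
k=15  .........
.........
...##....
....##...
...v##...
...##....
.........
.........
k=16  .........
.........
...##....
....##...
....>#...
...##....
.........
.........
k=17  .........
.........
...##....
....^#...
.....#...
...##....
.........
.........
k=18  .........
.........
...##....
...<.#...
.....#...
...##....
.........
.........
k=19  .........
.........
...^#....
...#.#...
.....#...
...##....
.........
.........
k=20  .........
.........
..<.#....
...#.#...
.....#...
...##....
.........
.........
k=21  .........
..^......
..#.#....
...#.#...
.....#...
...##....
.........
.........
k=22  .........
..#>.....
..#.#....
...#.#...
.....#...
...##....
.........
.........
k=23  .........
..##.....
..#v#....
...#.#...
.....#...
...##....
.........
.........
k=24  .........
..##.....
..<##....
...#.#...
.....#...
...##....
.........
.........
k=25  .........
..##.....
...##....
..v#.#...
.....#...
...##....
.........
.........

1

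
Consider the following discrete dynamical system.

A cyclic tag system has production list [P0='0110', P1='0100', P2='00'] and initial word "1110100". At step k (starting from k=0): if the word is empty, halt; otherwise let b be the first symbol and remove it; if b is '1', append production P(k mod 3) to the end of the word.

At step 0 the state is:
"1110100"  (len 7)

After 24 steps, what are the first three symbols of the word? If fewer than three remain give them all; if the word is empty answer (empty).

110

[0] "1110100"  (len 7)
[1] "1101000110"  (len 10)
[2] "1010001100100"  (len 13)
[3] "01000110010000"  (len 14)
[4] "1000110010000"  (len 13)
[5] "0001100100000100"  (len 16)
[6] "001100100000100"  (len 15)
[7] "01100100000100"  (len 14)
[8] "1100100000100"  (len 13)
[9] "10010000010000"  (len 14)
[10] "00100000100000110"  (len 17)
[11] "0100000100000110"  (len 16)
[12] "100000100000110"  (len 15)
[13] "000001000001100110"  (len 18)
[14] "00001000001100110"  (len 17)
[15] "0001000001100110"  (len 16)
[16] "001000001100110"  (len 15)
[17] "01000001100110"  (len 14)
[18] "1000001100110"  (len 13)
[19] "0000011001100110"  (len 16)
[20] "000011001100110"  (len 15)
[21] "00011001100110"  (len 14)
[22] "0011001100110"  (len 13)
[23] "011001100110"  (len 12)
[24] "11001100110"  (len 11)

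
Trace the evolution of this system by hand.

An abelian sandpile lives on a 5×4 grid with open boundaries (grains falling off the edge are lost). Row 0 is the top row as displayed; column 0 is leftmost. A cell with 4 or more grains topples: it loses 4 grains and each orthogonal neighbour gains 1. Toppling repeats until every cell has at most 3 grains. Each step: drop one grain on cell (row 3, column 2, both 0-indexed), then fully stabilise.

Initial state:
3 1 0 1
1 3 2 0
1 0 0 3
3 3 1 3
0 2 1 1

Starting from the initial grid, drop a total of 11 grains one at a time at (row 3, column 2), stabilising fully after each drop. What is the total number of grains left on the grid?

32

k=0  3 1 0 1
1 3 2 0
1 0 0 3
3 3 1 3
0 2 1 1
k=1  3 1 0 1
1 3 2 0
1 0 0 3
3 3 2 3
0 2 1 1
k=2  3 1 0 1
1 3 2 0
1 0 0 3
3 3 3 3
0 2 1 1
k=3  3 1 0 1
1 3 2 1
2 1 2 0
0 1 2 1
1 3 2 2
k=4  3 1 0 1
1 3 2 1
2 1 2 0
0 1 3 1
1 3 2 2
k=5  3 1 0 1
1 3 2 1
2 1 3 0
0 2 0 2
1 3 3 2
k=6  3 1 0 1
1 3 2 1
2 1 3 0
0 2 1 2
1 3 3 2
k=7  3 1 0 1
1 3 2 1
2 1 3 0
0 2 2 2
1 3 3 2
k=8  3 1 0 1
1 3 2 1
2 1 3 0
0 2 3 2
1 3 3 2
k=9  3 1 0 1
1 3 3 1
2 3 0 1
1 0 3 3
2 1 1 3
k=10  3 1 0 1
1 3 3 1
2 3 1 2
1 1 1 1
2 1 3 0
k=11  3 1 0 1
1 3 3 1
2 3 1 2
1 1 2 1
2 1 3 0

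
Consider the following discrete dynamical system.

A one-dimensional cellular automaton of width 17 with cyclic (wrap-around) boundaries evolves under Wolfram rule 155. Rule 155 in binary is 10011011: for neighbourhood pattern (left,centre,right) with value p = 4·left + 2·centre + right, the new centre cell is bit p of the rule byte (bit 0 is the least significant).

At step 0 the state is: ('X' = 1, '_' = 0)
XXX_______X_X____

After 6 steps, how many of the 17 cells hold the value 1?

0) XXX_______X_X____
1) XX_XXXXXXX___XXXX
2) X__XXXXXX_XXXXXXX
3) _XXXXXXX__XXXXXXX
4) _XXXXXX_XXXXXXXX_
5) XXXXXX__XXXXXXX_X
6) XXXXX_XXXXXXXX__X

14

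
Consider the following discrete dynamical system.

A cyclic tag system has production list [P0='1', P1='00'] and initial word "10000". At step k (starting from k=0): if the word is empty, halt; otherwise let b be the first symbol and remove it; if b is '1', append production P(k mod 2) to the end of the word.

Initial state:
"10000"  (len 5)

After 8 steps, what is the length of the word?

0

step 0: "10000"  (len 5)
step 1: "00001"  (len 5)
step 2: "0001"  (len 4)
step 3: "001"  (len 3)
step 4: "01"  (len 2)
step 5: "1"  (len 1)
step 6: "00"  (len 2)
step 7: "0"  (len 1)
step 8: (halted — word empty)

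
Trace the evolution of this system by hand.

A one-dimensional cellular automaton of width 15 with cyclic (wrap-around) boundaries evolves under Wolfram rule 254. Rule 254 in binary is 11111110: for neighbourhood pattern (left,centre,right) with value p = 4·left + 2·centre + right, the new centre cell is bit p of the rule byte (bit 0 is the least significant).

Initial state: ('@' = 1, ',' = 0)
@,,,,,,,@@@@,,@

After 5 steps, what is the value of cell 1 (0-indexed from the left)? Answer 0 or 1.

1

t=0: @,,,,,,,@@@@,,@
t=1: @@,,,,,@@@@@@@@
t=2: @@@,,,@@@@@@@@@
t=3: @@@@,@@@@@@@@@@
t=4: @@@@@@@@@@@@@@@
t=5: @@@@@@@@@@@@@@@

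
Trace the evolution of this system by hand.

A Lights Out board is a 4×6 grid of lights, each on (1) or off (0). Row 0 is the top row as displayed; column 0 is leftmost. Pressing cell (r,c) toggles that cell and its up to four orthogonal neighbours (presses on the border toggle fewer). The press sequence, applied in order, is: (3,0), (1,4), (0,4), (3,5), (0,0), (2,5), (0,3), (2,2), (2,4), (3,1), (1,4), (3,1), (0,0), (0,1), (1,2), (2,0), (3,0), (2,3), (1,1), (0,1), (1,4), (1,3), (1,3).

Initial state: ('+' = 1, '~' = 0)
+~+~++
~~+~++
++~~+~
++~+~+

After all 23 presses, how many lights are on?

gen 0: +~+~++
~~+~++
++~~+~
++~+~+
gen 1: +~+~++
~~+~++
~+~~+~
~~~+~+
gen 2: +~+~~+
~~++~~
~+~~~~
~~~+~+
gen 3: +~+++~
~~+++~
~+~~~~
~~~+~+
gen 4: +~+++~
~~+++~
~+~~~+
~~~++~
gen 5: ~++++~
+~+++~
~+~~~+
~~~++~
gen 6: ~++++~
+~++++
~+~~+~
~~~+++
gen 7: ~+~~~~
+~+~++
~+~~+~
~~~+++
gen 8: ~+~~~~
+~~~++
~~+++~
~~++++
gen 9: ~+~~~~
+~~~~+
~~+~~+
~~++~+
gen 10: ~+~~~~
+~~~~+
~++~~+
++~+~+
gen 11: ~+~~+~
+~~++~
~++~++
++~+~+
gen 12: ~+~~+~
+~~++~
~~+~++
~~++~+
gen 13: +~~~+~
~~~++~
~~+~++
~~++~+
gen 14: ~++~+~
~+~++~
~~+~++
~~++~+
gen 15: ~+~~+~
~~+~+~
~~~~++
~~++~+
gen 16: ~+~~+~
+~+~+~
++~~++
+~++~+
gen 17: ~+~~+~
+~+~+~
~+~~++
~+++~+
gen 18: ~+~~+~
+~+++~
~+++~+
~++~~+
gen 19: ~~~~+~
~+~++~
~~++~+
~++~~+
gen 20: +++~+~
~~~++~
~~++~+
~++~~+
gen 21: +++~~~
~~~~~+
~~++++
~++~~+
gen 22: ++++~~
~~++++
~~+~++
~++~~+
gen 23: +++~~~
~~~~~+
~~++++
~++~~+

11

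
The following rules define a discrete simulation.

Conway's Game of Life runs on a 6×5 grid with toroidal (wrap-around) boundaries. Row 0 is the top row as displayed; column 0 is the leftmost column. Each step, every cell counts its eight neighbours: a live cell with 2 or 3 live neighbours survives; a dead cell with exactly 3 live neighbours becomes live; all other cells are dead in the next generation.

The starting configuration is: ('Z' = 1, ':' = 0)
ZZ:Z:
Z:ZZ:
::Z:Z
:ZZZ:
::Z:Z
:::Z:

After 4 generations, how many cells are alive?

2

k=0  ZZ:Z:
Z:ZZ:
::Z:Z
:ZZZ:
::Z:Z
:::Z:
k=1  ZZ:Z:
Z::::
Z:::Z
ZZ::Z
:Z::Z
ZZ:Z:
k=2  :::::
:::::
:::::
:Z:Z:
:::Z:
:::Z:
k=3  :::::
:::::
:::::
::Z::
:::ZZ
:::::
k=4  :::::
:::::
:::::
:::Z:
:::Z:
:::::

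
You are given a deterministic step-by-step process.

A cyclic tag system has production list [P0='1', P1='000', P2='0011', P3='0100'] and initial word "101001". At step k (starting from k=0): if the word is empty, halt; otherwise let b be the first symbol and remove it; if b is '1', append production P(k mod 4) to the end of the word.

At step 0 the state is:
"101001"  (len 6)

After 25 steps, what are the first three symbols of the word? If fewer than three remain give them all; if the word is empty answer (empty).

step 0: "101001"  (len 6)
step 1: "010011"  (len 6)
step 2: "10011"  (len 5)
step 3: "00110011"  (len 8)
step 4: "0110011"  (len 7)
step 5: "110011"  (len 6)
step 6: "10011000"  (len 8)
step 7: "00110000011"  (len 11)
step 8: "0110000011"  (len 10)
step 9: "110000011"  (len 9)
step 10: "10000011000"  (len 11)
step 11: "00000110000011"  (len 14)
step 12: "0000110000011"  (len 13)
step 13: "000110000011"  (len 12)
step 14: "00110000011"  (len 11)
step 15: "0110000011"  (len 10)
step 16: "110000011"  (len 9)
step 17: "100000111"  (len 9)
step 18: "00000111000"  (len 11)
step 19: "0000111000"  (len 10)
step 20: "000111000"  (len 9)
step 21: "00111000"  (len 8)
step 22: "0111000"  (len 7)
step 23: "111000"  (len 6)
step 24: "110000100"  (len 9)
step 25: "100001001"  (len 9)

100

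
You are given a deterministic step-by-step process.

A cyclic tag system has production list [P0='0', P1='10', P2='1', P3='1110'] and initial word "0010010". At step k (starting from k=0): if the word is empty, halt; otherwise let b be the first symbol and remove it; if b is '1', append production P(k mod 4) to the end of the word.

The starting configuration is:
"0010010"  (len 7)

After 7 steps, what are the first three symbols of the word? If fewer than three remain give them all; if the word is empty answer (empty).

k=0  "0010010"  (len 7)
k=1  "010010"  (len 6)
k=2  "10010"  (len 5)
k=3  "00101"  (len 5)
k=4  "0101"  (len 4)
k=5  "101"  (len 3)
k=6  "0110"  (len 4)
k=7  "110"  (len 3)

110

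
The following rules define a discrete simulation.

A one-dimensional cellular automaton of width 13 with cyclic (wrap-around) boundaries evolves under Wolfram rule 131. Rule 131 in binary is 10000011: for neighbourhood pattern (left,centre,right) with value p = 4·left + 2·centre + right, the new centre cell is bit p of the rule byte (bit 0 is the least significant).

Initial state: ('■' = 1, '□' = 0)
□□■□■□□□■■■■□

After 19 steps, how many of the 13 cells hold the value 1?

t=0: □□■□■□□□■■■■□
t=1: ■■□□□□■■□■■□□
t=2: □□□■■■□□□□□□■
t=3: □■■□■□□■■■■■□
t=4: ■□□□□□■□■■■□□
t=5: □□■■■■□□□■□□■
t=6: □■□■■□□■■□□■□
t=7: ■□□□□□■□□□■□□
t=8: □□■■■■□□■■□□■
t=9: □■□■■□□■□□□■□
t=10: ■□□□□□■□□■■□□
t=11: □□■■■■□□■□□□■
t=12: □■□■■□□■□□■■□
t=13: ■□□□□□■□□■□□□
t=14: □□■■■■□□■□□■■
t=15: □■□■■□□■□□■□□
t=16: ■□□□□□■□□■□□■
t=17: □□■■■■□□■□□■□
t=18: ■■□■■□□■□□■□□
t=19: □□□□□□■□□■□□■

3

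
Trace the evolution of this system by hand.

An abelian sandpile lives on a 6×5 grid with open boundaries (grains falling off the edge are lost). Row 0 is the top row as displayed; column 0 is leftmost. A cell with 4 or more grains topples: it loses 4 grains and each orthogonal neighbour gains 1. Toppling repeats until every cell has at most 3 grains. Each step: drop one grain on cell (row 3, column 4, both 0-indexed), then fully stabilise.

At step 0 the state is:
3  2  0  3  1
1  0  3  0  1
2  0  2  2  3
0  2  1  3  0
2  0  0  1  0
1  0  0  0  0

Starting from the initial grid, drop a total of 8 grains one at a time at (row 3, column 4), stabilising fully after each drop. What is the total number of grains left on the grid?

38

k=0  3  2  0  3  1
1  0  3  0  1
2  0  2  2  3
0  2  1  3  0
2  0  0  1  0
1  0  0  0  0
k=1  3  2  0  3  1
1  0  3  0  1
2  0  2  2  3
0  2  1  3  1
2  0  0  1  0
1  0  0  0  0
k=2  3  2  0  3  1
1  0  3  0  1
2  0  2  2  3
0  2  1  3  2
2  0  0  1  0
1  0  0  0  0
k=3  3  2  0  3  1
1  0  3  0  1
2  0  2  2  3
0  2  1  3  3
2  0  0  1  0
1  0  0  0  0
k=4  3  2  0  3  1
1  0  3  1  2
2  0  3  0  1
0  2  2  1  2
2  0  0  2  1
1  0  0  0  0
k=5  3  2  0  3  1
1  0  3  1  2
2  0  3  0  1
0  2  2  1  3
2  0  0  2  1
1  0  0  0  0
k=6  3  2  0  3  1
1  0  3  1  2
2  0  3  0  2
0  2  2  2  0
2  0  0  2  2
1  0  0  0  0
k=7  3  2  0  3  1
1  0  3  1  2
2  0  3  0  2
0  2  2  2  1
2  0  0  2  2
1  0  0  0  0
k=8  3  2  0  3  1
1  0  3  1  2
2  0  3  0  2
0  2  2  2  2
2  0  0  2  2
1  0  0  0  0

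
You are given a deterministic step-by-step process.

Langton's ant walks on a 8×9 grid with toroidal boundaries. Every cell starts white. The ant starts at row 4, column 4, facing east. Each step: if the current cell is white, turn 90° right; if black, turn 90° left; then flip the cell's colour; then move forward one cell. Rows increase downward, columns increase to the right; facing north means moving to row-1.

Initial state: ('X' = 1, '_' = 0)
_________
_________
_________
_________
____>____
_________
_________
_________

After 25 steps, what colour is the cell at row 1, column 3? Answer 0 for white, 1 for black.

1

0) _________
_________
_________
_________
____>____
_________
_________
_________
1) _________
_________
_________
_________
____X____
____v____
_________
_________
2) _________
_________
_________
_________
____X____
___<X____
_________
_________
3) _________
_________
_________
_________
___^X____
___XX____
_________
_________
4) _________
_________
_________
_________
___X>____
___XX____
_________
_________
5) _________
_________
_________
____^____
___X_____
___XX____
_________
_________
6) _________
_________
_________
____X>___
___X_____
___XX____
_________
_________
7) _________
_________
_________
____XX___
___X_v___
___XX____
_________
_________
8) _________
_________
_________
____XX___
___X<X___
___XX____
_________
_________
9) _________
_________
_________
____^X___
___XXX___
___XX____
_________
_________
10) _________
_________
_________
___<_X___
___XXX___
___XX____
_________
_________
11) _________
_________
___^_____
___X_X___
___XXX___
___XX____
_________
_________
12) _________
_________
___X>____
___X_X___
___XXX___
___XX____
_________
_________
13) _________
_________
___XX____
___XvX___
___XXX___
___XX____
_________
_________
14) _________
_________
___XX____
___<XX___
___XXX___
___XX____
_________
_________
15) _________
_________
___XX____
____XX___
___vXX___
___XX____
_________
_________
16) _________
_________
___XX____
____XX___
____>X___
___XX____
_________
_________
17) _________
_________
___XX____
____^X___
_____X___
___XX____
_________
_________
18) _________
_________
___XX____
___<_X___
_____X___
___XX____
_________
_________
19) _________
_________
___^X____
___X_X___
_____X___
___XX____
_________
_________
20) _________
_________
__<_X____
___X_X___
_____X___
___XX____
_________
_________
21) _________
__^______
__X_X____
___X_X___
_____X___
___XX____
_________
_________
22) _________
__X>_____
__X_X____
___X_X___
_____X___
___XX____
_________
_________
23) _________
__XX_____
__XvX____
___X_X___
_____X___
___XX____
_________
_________
24) _________
__XX_____
__<XX____
___X_X___
_____X___
___XX____
_________
_________
25) _________
__XX_____
___XX____
__vX_X___
_____X___
___XX____
_________
_________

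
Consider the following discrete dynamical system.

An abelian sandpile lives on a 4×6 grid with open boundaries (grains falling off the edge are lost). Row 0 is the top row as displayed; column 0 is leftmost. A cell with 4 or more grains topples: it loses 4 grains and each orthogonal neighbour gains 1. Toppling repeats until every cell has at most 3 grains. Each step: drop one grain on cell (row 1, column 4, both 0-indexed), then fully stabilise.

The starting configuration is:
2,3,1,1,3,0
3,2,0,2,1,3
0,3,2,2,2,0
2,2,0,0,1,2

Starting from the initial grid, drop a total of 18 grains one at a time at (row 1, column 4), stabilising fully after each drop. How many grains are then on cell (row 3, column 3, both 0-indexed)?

t=0: 2,3,1,1,3,0
3,2,0,2,1,3
0,3,2,2,2,0
2,2,0,0,1,2
t=1: 2,3,1,1,3,0
3,2,0,2,2,3
0,3,2,2,2,0
2,2,0,0,1,2
t=2: 2,3,1,1,3,0
3,2,0,2,3,3
0,3,2,2,2,0
2,2,0,0,1,2
t=3: 2,3,1,2,0,2
3,2,0,3,2,0
0,3,2,2,3,1
2,2,0,0,1,2
t=4: 2,3,1,2,0,2
3,2,0,3,3,0
0,3,2,2,3,1
2,2,0,0,1,2
t=5: 2,3,1,3,1,2
3,2,1,1,2,1
0,3,3,0,1,2
2,2,0,1,2,2
t=6: 2,3,1,3,1,2
3,2,1,1,3,1
0,3,3,0,1,2
2,2,0,1,2,2
t=7: 2,3,1,3,2,2
3,2,1,2,0,2
0,3,3,0,2,2
2,2,0,1,2,2
t=8: 2,3,1,3,2,2
3,2,1,2,1,2
0,3,3,0,2,2
2,2,0,1,2,2
t=9: 2,3,1,3,2,2
3,2,1,2,2,2
0,3,3,0,2,2
2,2,0,1,2,2
t=10: 2,3,1,3,2,2
3,2,1,2,3,2
0,3,3,0,2,2
2,2,0,1,2,2
t=11: 2,3,1,3,3,2
3,2,1,3,0,3
0,3,3,0,3,2
2,2,0,1,2,2
t=12: 2,3,1,3,3,2
3,2,1,3,1,3
0,3,3,0,3,2
2,2,0,1,2,2
t=13: 2,3,1,3,3,2
3,2,1,3,2,3
0,3,3,0,3,2
2,2,0,1,2,2
t=14: 2,3,1,3,3,2
3,2,1,3,3,3
0,3,3,0,3,2
2,2,0,1,2,2
t=15: 2,3,2,1,3,0
3,2,2,2,0,3
0,3,3,2,2,0
2,2,0,1,3,3
t=16: 2,3,2,1,3,0
3,2,2,2,1,3
0,3,3,2,2,0
2,2,0,1,3,3
t=17: 2,3,2,1,3,0
3,2,2,2,2,3
0,3,3,2,2,0
2,2,0,1,3,3
t=18: 2,3,2,1,3,0
3,2,2,2,3,3
0,3,3,2,2,0
2,2,0,1,3,3

1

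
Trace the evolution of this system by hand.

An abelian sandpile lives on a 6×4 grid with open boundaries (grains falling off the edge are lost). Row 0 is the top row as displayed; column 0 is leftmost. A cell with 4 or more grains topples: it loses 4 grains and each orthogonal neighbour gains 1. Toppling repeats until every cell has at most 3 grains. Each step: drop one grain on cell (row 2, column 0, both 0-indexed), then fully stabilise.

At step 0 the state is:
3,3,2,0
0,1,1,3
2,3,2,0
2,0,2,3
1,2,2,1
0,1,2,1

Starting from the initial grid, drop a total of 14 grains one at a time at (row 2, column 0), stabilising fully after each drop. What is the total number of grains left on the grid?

step 0: 3,3,2,0
0,1,1,3
2,3,2,0
2,0,2,3
1,2,2,1
0,1,2,1
step 1: 3,3,2,0
0,1,1,3
3,3,2,0
2,0,2,3
1,2,2,1
0,1,2,1
step 2: 3,3,2,0
1,2,1,3
1,0,3,0
3,1,2,3
1,2,2,1
0,1,2,1
step 3: 3,3,2,0
1,2,1,3
2,0,3,0
3,1,2,3
1,2,2,1
0,1,2,1
step 4: 3,3,2,0
1,2,1,3
3,0,3,0
3,1,2,3
1,2,2,1
0,1,2,1
step 5: 3,3,2,0
2,2,1,3
1,1,3,0
0,2,2,3
2,2,2,1
0,1,2,1
step 6: 3,3,2,0
2,2,1,3
2,1,3,0
0,2,2,3
2,2,2,1
0,1,2,1
step 7: 3,3,2,0
2,2,1,3
3,1,3,0
0,2,2,3
2,2,2,1
0,1,2,1
step 8: 3,3,2,0
3,2,1,3
0,2,3,0
1,2,2,3
2,2,2,1
0,1,2,1
step 9: 3,3,2,0
3,2,1,3
1,2,3,0
1,2,2,3
2,2,2,1
0,1,2,1
step 10: 3,3,2,0
3,2,1,3
2,2,3,0
1,2,2,3
2,2,2,1
0,1,2,1
step 11: 3,3,2,0
3,2,1,3
3,2,3,0
1,2,2,3
2,2,2,1
0,1,2,1
step 12: 1,1,3,0
2,1,3,3
2,1,0,1
2,3,3,3
2,2,2,1
0,1,2,1
step 13: 1,1,3,0
2,1,3,3
3,1,0,1
2,3,3,3
2,2,2,1
0,1,2,1
step 14: 1,1,3,0
3,1,3,3
0,2,0,1
3,3,3,3
2,2,2,1
0,1,2,1

41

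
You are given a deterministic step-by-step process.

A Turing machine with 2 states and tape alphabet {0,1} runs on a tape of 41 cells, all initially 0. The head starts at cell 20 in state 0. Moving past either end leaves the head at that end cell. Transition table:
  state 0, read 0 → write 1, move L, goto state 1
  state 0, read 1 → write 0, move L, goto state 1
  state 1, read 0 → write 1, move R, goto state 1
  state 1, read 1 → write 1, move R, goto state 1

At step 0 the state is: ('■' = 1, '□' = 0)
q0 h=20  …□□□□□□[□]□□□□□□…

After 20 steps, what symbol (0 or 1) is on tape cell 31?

1

0) q0 h=20  …□□□□□□[□]□□□□□□…
1) q1 h=19  …□□□□□□[□]■□□□□□…
2) q1 h=20  …□□□□□■[■]□□□□□□…
3) q1 h=21  …□□□□■■[□]□□□□□□…
4) q1 h=22  …□□□■■■[□]□□□□□□…
5) q1 h=23  …□□■■■■[□]□□□□□□…
6) q1 h=24  …□■■■■■[□]□□□□□□…
7) q1 h=25  …■■■■■■[□]□□□□□□…
8) q1 h=26  …■■■■■■[□]□□□□□□…
9) q1 h=27  …■■■■■■[□]□□□□□□…
10) q1 h=28  …■■■■■■[□]□□□□□□…
11) q1 h=29  …■■■■■■[□]□□□□□□…
12) q1 h=30  …■■■■■■[□]□□□□□□…
13) q1 h=31  …■■■■■■[□]□□□□□□…
14) q1 h=32  …■■■■■■[□]□□□□□□…
15) q1 h=33  …■■■■■■[□]□□□□□□…
16) q1 h=34  …■■■■■■[□]□□□□□□|
17) q1 h=35  …■■■■■■[□]□□□□□|
18) q1 h=36  …■■■■■■[□]□□□□|
19) q1 h=37  …■■■■■■[□]□□□|
20) q1 h=38  …■■■■■■[□]□□|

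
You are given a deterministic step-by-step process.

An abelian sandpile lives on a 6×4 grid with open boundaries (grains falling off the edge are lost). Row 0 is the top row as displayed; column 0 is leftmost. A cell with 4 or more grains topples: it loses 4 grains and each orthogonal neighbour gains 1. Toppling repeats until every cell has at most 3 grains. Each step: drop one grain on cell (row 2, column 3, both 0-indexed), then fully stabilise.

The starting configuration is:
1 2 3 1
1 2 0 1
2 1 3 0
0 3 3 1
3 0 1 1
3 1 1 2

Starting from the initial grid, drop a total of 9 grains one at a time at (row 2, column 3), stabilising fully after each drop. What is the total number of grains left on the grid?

step 0: 1 2 3 1
1 2 0 1
2 1 3 0
0 3 3 1
3 0 1 1
3 1 1 2
step 1: 1 2 3 1
1 2 0 1
2 1 3 1
0 3 3 1
3 0 1 1
3 1 1 2
step 2: 1 2 3 1
1 2 0 1
2 1 3 2
0 3 3 1
3 0 1 1
3 1 1 2
step 3: 1 2 3 1
1 2 0 1
2 1 3 3
0 3 3 1
3 0 1 1
3 1 1 2
step 4: 1 2 3 1
1 2 1 2
2 3 1 1
1 0 1 3
3 1 2 1
3 1 1 2
step 5: 1 2 3 1
1 2 1 2
2 3 1 2
1 0 1 3
3 1 2 1
3 1 1 2
step 6: 1 2 3 1
1 2 1 2
2 3 1 3
1 0 1 3
3 1 2 1
3 1 1 2
step 7: 1 2 3 1
1 2 1 3
2 3 2 1
1 0 2 0
3 1 2 2
3 1 1 2
step 8: 1 2 3 1
1 2 1 3
2 3 2 2
1 0 2 0
3 1 2 2
3 1 1 2
step 9: 1 2 3 1
1 2 1 3
2 3 2 3
1 0 2 0
3 1 2 2
3 1 1 2

42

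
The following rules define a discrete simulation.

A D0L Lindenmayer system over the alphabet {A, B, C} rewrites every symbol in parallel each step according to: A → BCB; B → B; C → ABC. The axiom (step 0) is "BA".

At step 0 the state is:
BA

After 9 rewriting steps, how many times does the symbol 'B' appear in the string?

123

gen 0: BA
gen 1: BBCB
gen 2: BBABCB
gen 3: BBBCBBABCB
gen 4: BBBABCBBBCBBABCB
gen 5: BBBBCBBABCBBBABCBBBCBBABCB
gen 6: BBBBABCBBBCBBABCBBBBCBBABCBBBABCBBBCBBABCB
gen 7: BBBBBCBBABCBBBABCBBBCBBABCBBBBABCBBBCBBABCBBBBCBBABCBBBABCBBBCBBABCB
gen 8: BBBBBABCBBBCBBABCBBBBCBBABCBBBABCBBBCBBABCBBBBBCBBABCBBBABCBBBCBBABCBBBBABCBBBCBBABCBBBBCBBABCBBBABCBBBCBBABCB
gen 9: BBBBBBCBBABCBBBABCBBBCBBABCBBBBABCBBBCBBABCBBBBCBBABCBBBAB…CBBBABCBBBCBBABCBBBBABCBBBCBBABCBBBBCBBABCBBBABCBBBCBBABCB  (len 178)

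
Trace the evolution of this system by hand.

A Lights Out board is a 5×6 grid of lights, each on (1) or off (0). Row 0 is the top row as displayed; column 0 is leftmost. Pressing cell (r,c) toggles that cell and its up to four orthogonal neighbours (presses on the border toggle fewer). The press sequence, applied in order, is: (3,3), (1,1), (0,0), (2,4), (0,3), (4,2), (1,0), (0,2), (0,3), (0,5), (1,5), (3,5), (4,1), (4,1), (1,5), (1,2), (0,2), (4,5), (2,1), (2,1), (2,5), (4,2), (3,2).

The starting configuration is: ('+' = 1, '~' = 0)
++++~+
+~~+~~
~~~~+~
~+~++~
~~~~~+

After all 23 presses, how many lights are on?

16

0) ++++~+
+~~+~~
~~~~+~
~+~++~
~~~~~+
1) ++++~+
+~~+~~
~~~++~
~++~~~
~~~+~+
2) +~++~+
~+++~~
~+~++~
~++~~~
~~~+~+
3) ~+++~+
++++~~
~+~++~
~++~~~
~~~+~+
4) ~+++~+
+++++~
~+~~~+
~++~+~
~~~+~+
5) ~+~~++
+++~+~
~+~~~+
~++~+~
~~~+~+
6) ~+~~++
+++~+~
~+~~~+
~+~~+~
~++~~+
7) ++~~++
~~+~+~
++~~~+
~+~~+~
~++~~+
8) +~++++
~~~~+~
++~~~+
~+~~+~
~++~~+
9) +~~~~+
~~~++~
++~~~+
~+~~+~
~++~~+
10) +~~~+~
~~~+++
++~~~+
~+~~+~
~++~~+
11) +~~~++
~~~+~~
++~~~~
~+~~+~
~++~~+
12) +~~~++
~~~+~~
++~~~+
~+~~~+
~++~~~
13) +~~~++
~~~+~~
++~~~+
~~~~~+
+~~~~~
14) +~~~++
~~~+~~
++~~~+
~+~~~+
~++~~~
15) +~~~+~
~~~+++
++~~~~
~+~~~+
~++~~~
16) +~+~+~
~++~++
+++~~~
~+~~~+
~++~~~
17) ++~++~
~+~~++
+++~~~
~+~~~+
~++~~~
18) ++~++~
~+~~++
+++~~~
~+~~~~
~++~++
19) ++~++~
~~~~++
~~~~~~
~~~~~~
~++~++
20) ++~++~
~+~~++
+++~~~
~+~~~~
~++~++
21) ++~++~
~+~~+~
+++~++
~+~~~+
~++~++
22) ++~++~
~+~~+~
+++~++
~++~~+
~~~+++
23) ++~++~
~+~~+~
++~~++
~~~+~+
~~++++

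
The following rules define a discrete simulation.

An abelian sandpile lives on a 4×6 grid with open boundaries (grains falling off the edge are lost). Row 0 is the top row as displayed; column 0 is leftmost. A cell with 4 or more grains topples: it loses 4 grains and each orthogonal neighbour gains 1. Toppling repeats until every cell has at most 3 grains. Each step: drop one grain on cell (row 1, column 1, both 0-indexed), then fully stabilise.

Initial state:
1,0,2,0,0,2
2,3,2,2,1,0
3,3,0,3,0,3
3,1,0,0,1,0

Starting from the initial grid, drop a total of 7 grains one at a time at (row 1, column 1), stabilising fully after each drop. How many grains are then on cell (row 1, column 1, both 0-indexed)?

t=0: 1,0,2,0,0,2
2,3,2,2,1,0
3,3,0,3,0,3
3,1,0,0,1,0
t=1: 2,1,2,0,0,2
0,2,3,2,1,0
2,1,1,3,0,3
0,3,0,0,1,0
t=2: 2,1,2,0,0,2
0,3,3,2,1,0
2,1,1,3,0,3
0,3,0,0,1,0
t=3: 2,2,3,0,0,2
1,1,0,3,1,0
2,2,2,3,0,3
0,3,0,0,1,0
t=4: 2,2,3,0,0,2
1,2,0,3,1,0
2,2,2,3,0,3
0,3,0,0,1,0
t=5: 2,2,3,0,0,2
1,3,0,3,1,0
2,2,2,3,0,3
0,3,0,0,1,0
t=6: 2,3,3,0,0,2
2,0,1,3,1,0
2,3,2,3,0,3
0,3,0,0,1,0
t=7: 2,3,3,0,0,2
2,1,1,3,1,0
2,3,2,3,0,3
0,3,0,0,1,0

1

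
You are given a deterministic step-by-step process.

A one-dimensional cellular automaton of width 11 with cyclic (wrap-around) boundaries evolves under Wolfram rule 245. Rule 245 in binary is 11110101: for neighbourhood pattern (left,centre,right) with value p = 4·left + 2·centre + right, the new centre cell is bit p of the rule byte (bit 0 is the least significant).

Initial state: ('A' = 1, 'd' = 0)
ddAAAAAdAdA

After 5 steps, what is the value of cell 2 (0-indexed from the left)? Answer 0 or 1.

1

t=0: ddAAAAAdAdA
t=1: AddAAAAAAAA
t=2: AAddAAAAAAA
t=3: AAAddAAAAAA
t=4: AAAAddAAAAA
t=5: AAAAAddAAAA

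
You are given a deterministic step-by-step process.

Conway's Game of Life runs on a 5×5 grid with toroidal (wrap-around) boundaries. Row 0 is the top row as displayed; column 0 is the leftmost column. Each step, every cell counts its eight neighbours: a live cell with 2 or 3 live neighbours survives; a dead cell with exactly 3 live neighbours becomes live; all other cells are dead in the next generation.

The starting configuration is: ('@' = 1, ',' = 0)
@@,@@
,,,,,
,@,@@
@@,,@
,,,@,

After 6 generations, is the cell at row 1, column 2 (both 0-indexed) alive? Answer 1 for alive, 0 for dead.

k=0  @@,@@
,,,,,
,@,@@
@@,,@
,,,@,
k=1  @,@@@
,@,,,
,@@@@
,@,,,
,,,@,
k=2  @@@@@
,,,,,
,@,@,
@@,,@
@@,@,
k=3  ,,,@,
,,,,,
,@@,@
,,,@,
,,,,,
k=4  ,,,,,
,,@@,
,,@@,
,,@@,
,,,,,
k=5  ,,,,,
,,@@,
,@,,@
,,@@,
,,,,,
k=6  ,,,,,
,,@@,
,@,,@
,,@@,
,,,,,

1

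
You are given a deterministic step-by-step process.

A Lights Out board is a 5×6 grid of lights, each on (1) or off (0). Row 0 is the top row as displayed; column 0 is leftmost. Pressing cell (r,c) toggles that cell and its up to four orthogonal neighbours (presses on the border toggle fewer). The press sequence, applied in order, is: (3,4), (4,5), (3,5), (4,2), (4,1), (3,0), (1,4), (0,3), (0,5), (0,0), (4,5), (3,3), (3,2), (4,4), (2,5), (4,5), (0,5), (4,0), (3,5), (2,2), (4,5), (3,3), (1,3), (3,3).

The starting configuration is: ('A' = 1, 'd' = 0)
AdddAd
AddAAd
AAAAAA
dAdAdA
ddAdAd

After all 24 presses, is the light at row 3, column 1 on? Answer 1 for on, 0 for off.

k=0  AdddAd
AddAAd
AAAAAA
dAdAdA
ddAdAd
k=1  AdddAd
AddAAd
AAAAdA
dAddAd
ddAddd
k=2  AdddAd
AddAAd
AAAAdA
dAddAA
ddAdAA
k=3  AdddAd
AddAAd
AAAAdd
dAdddd
ddAdAd
k=4  AdddAd
AddAAd
AAAAdd
dAAddd
dAdAAd
k=5  AdddAd
AddAAd
AAAAdd
ddAddd
AdAAAd
k=6  AdddAd
AddAAd
dAAAdd
AAAddd
ddAAAd
k=7  Addddd
AddddA
dAAAAd
AAAddd
ddAAAd
k=8  AdAAAd
AddAdA
dAAAAd
AAAddd
ddAAAd
k=9  AdAAdA
AddAdd
dAAAAd
AAAddd
ddAAAd
k=10  dAAAdA
dddAdd
dAAAAd
AAAddd
ddAAAd
k=11  dAAAdA
dddAdd
dAAAAd
AAAddA
ddAAdA
k=12  dAAAdA
dddAdd
dAAdAd
AAdAAA
ddAddA
k=13  dAAAdA
dddAdd
dAddAd
AdAdAA
dddddA
k=14  dAAAdA
dddAdd
dAddAd
AdAddA
dddAAd
k=15  dAAAdA
dddAdA
dAdddA
AdAddd
dddAAd
k=16  dAAAdA
dddAdA
dAdddA
AdAddA
dddAdA
k=17  dAAAAd
dddAdd
dAdddA
AdAddA
dddAdA
k=18  dAAAAd
dddAdd
dAdddA
ddAddA
AAdAdA
k=19  dAAAAd
dddAdd
dAdddd
ddAdAd
AAdAdd
k=20  dAAAAd
ddAAdd
ddAAdd
ddddAd
AAdAdd
k=21  dAAAAd
ddAAdd
ddAAdd
ddddAA
AAdAAA
k=22  dAAAAd
ddAAdd
ddAddd
ddAAdA
AAddAA
k=23  dAAdAd
ddddAd
ddAAdd
ddAAdA
AAddAA
k=24  dAAdAd
ddddAd
ddAddd
ddddAA
AAdAAA

0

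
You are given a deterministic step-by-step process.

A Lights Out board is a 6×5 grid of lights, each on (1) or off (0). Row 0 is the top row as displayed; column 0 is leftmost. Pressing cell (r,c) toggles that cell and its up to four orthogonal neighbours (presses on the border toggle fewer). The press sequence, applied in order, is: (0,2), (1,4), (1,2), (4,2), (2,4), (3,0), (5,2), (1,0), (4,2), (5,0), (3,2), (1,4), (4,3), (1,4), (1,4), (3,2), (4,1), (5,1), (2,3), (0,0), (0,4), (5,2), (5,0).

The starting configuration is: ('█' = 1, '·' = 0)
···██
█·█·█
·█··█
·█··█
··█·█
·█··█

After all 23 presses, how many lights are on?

15

k=0  ···██
█·█·█
·█··█
·█··█
··█·█
·█··█
k=1  ·██·█
█···█
·█··█
·█··█
··█·█
·█··█
k=2  ·██··
█··█·
·█···
·█··█
··█·█
·█··█
k=3  ·█···
███··
·██··
·█··█
··█·█
·█··█
k=4  ·█···
███··
·██··
·██·█
·█·██
·██·█
k=5  ·█···
███·█
·████
·██··
·█·██
·██·█
k=6  ·█···
███·█
█████
█·█··
██·██
·██·█
k=7  ·█···
███·█
█████
█·█··
█████
···██
k=8  ██···
··█·█
·████
█·█··
█████
···██
k=9  ██···
··█·█
·████
█····
█···█
··███
k=10  ██···
··█·█
·████
█····
····█
█████
k=11  ██···
··█·█
·█·██
████·
··█·█
█████
k=12  ██··█
··██·
·█·█·
████·
··█·█
█████
k=13  ██··█
··██·
·█·█·
███··
···█·
███·█
k=14  ██···
··█·█
·█·██
███··
···█·
███·█
k=15  ██··█
··██·
·█·█·
███··
···█·
███·█
k=16  ██··█
··██·
·███·
█··█·
··██·
███·█
k=17  ██··█
··██·
·███·
██·█·
██·█·
█·█·█
k=18  ██··█
··██·
·███·
██·█·
█··█·
·█··█
k=19  ██··█
··█··
·█··█
██···
█··█·
·█··█
k=20  ····█
█·█··
·█··█
██···
█··█·
·█··█
k=21  ···█·
█·█·█
·█··█
██···
█··█·
·█··█
k=22  ···█·
█·█·█
·█··█
██···
█·██·
··███
k=23  ···█·
█·█·█
·█··█
██···
··██·
█████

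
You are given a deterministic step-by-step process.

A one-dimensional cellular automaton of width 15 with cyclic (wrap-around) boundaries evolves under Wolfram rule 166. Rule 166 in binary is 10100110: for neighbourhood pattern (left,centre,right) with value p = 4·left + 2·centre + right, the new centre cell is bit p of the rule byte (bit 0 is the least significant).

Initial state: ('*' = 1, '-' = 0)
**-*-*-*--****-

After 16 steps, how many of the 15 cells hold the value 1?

9

[0] **-*-*-*--****-
[1] --******-*-**-*
[2] -*-****-***--**
[3] ***-**-*-*--*--
[4] -*-*--****-**-*
[5] ****-*-**-*--**
[6] ***-***--**-*-*
[7] **-*-*--*--***-
[8] --****-**-*-*-*
[9] -*-**-*--******
[10] ***--**-*-****-
[11] -*--*--***-**-*
[12] **-**-*-*-*--**
[13] *-*--******-*-*
[14] -**-*-****-***-
[15] *--***-**-*-*--
[16] *-*-*-*--****-*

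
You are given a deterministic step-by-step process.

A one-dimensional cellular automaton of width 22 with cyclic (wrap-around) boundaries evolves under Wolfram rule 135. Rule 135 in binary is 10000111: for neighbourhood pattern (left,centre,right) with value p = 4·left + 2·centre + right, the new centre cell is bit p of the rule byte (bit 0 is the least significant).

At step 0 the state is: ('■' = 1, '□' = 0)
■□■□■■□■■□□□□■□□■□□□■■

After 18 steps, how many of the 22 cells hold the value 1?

8

0) ■□■□■■□■■□□□□■□□■□□□■■
1) □□■□□□□□□□■■■■□■■□■■□■
2) □■■□■■■■■■□■■□□□□□□□□■
3) □□□□□■■■■□□□□□■■■■■■■■
4) □■■■■□■■□□■■■■□■■■■■■□
5) ■□■■□□□□□■□■■□□□■■■■□□
6) ■□□□□■■■■■□□□□■■□■■□□■
7) □□■■■□■■■□□■■■□□□□□□■□
8) ■■□■□□□■□□■□■□□■■■■■■□
9) □□□■□■■■□■■□■□■□■■■■□□
10) ■■■■□□■□□□□□■□■□□■■□□■
11) ■■■□□■■□■■■■■□■□■□□□■□
12) □■□□■□□□□■■■□□■□■□■■■□
13) ■■□■■□■■■□■□□■■□■□□■□□
14) □□□□□□□■□□■□■□□□■□■■□■
15) □■■■■■■■□■■□■□■■■□□□□■
16) □□■■■■■□□□□□■□□■□□■■■■
17) □■□■■■□□■■■■■□■■□■□■■□
18) ■■□□■□□■□■■■□□□□□■□□□□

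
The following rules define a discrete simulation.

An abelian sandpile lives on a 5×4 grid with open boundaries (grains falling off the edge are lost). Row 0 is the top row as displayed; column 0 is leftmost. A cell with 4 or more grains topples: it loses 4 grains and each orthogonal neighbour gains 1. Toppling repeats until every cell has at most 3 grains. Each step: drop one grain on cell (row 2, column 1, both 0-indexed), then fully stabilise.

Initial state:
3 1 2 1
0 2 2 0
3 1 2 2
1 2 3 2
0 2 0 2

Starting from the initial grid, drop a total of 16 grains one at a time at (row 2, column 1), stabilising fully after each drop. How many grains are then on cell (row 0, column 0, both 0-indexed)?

k=0  3 1 2 1
0 2 2 0
3 1 2 2
1 2 3 2
0 2 0 2
k=1  3 1 2 1
0 2 2 0
3 2 2 2
1 2 3 2
0 2 0 2
k=2  3 1 2 1
0 2 2 0
3 3 2 2
1 2 3 2
0 2 0 2
k=3  3 1 2 1
1 3 2 0
0 1 3 2
2 3 3 2
0 2 0 2
k=4  3 1 2 1
1 3 2 0
0 2 3 2
2 3 3 2
0 2 0 2
k=5  3 1 2 1
1 3 2 0
0 3 3 2
2 3 3 2
0 2 0 2
k=6  3 2 3 1
2 1 0 1
1 3 2 3
3 1 1 3
0 3 1 2
k=7  3 2 3 1
2 2 0 1
2 0 3 3
3 2 1 3
0 3 1 2
k=8  3 2 3 1
2 2 0 1
2 1 3 3
3 2 1 3
0 3 1 2
k=9  3 2 3 1
2 2 0 1
2 2 3 3
3 2 1 3
0 3 1 2
k=10  3 2 3 1
2 2 0 1
2 3 3 3
3 2 1 3
0 3 1 2
k=11  3 2 3 1
2 3 1 2
3 1 1 1
3 3 3 0
0 3 1 3
k=12  3 2 3 1
2 3 1 2
3 2 1 1
3 3 3 0
0 3 1 3
k=13  3 2 3 1
2 3 1 2
3 3 1 1
3 3 3 0
0 3 1 3
k=14  1 1 0 2
1 2 3 2
2 3 3 1
1 3 0 1
2 0 3 3
k=15  1 2 1 2
2 0 1 3
3 3 1 2
2 0 2 1
2 1 3 3
k=16  1 2 1 2
3 1 1 3
0 1 2 2
3 1 2 1
2 1 3 3

1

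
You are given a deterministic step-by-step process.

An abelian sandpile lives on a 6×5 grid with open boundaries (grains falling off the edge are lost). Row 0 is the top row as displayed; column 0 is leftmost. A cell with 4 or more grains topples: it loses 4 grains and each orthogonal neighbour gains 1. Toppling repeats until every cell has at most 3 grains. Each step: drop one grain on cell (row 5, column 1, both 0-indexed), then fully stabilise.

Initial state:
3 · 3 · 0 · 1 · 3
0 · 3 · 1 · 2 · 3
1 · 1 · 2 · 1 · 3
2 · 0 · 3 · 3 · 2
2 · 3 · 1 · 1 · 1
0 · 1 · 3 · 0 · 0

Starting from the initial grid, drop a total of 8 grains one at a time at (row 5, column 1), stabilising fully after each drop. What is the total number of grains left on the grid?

[0] 3 · 3 · 0 · 1 · 3
0 · 3 · 1 · 2 · 3
1 · 1 · 2 · 1 · 3
2 · 0 · 3 · 3 · 2
2 · 3 · 1 · 1 · 1
0 · 1 · 3 · 0 · 0
[1] 3 · 3 · 0 · 1 · 3
0 · 3 · 1 · 2 · 3
1 · 1 · 2 · 1 · 3
2 · 0 · 3 · 3 · 2
2 · 3 · 1 · 1 · 1
0 · 2 · 3 · 0 · 0
[2] 3 · 3 · 0 · 1 · 3
0 · 3 · 1 · 2 · 3
1 · 1 · 2 · 1 · 3
2 · 0 · 3 · 3 · 2
2 · 3 · 1 · 1 · 1
0 · 3 · 3 · 0 · 0
[3] 3 · 3 · 0 · 1 · 3
0 · 3 · 1 · 2 · 3
1 · 1 · 2 · 1 · 3
2 · 1 · 3 · 3 · 2
3 · 0 · 3 · 1 · 1
1 · 2 · 0 · 1 · 0
[4] 3 · 3 · 0 · 1 · 3
0 · 3 · 1 · 2 · 3
1 · 1 · 2 · 1 · 3
2 · 1 · 3 · 3 · 2
3 · 0 · 3 · 1 · 1
1 · 3 · 0 · 1 · 0
[5] 3 · 3 · 0 · 1 · 3
0 · 3 · 1 · 2 · 3
1 · 1 · 2 · 1 · 3
2 · 1 · 3 · 3 · 2
3 · 1 · 3 · 1 · 1
2 · 0 · 1 · 1 · 0
[6] 3 · 3 · 0 · 1 · 3
0 · 3 · 1 · 2 · 3
1 · 1 · 2 · 1 · 3
2 · 1 · 3 · 3 · 2
3 · 1 · 3 · 1 · 1
2 · 1 · 1 · 1 · 0
[7] 3 · 3 · 0 · 1 · 3
0 · 3 · 1 · 2 · 3
1 · 1 · 2 · 1 · 3
2 · 1 · 3 · 3 · 2
3 · 1 · 3 · 1 · 1
2 · 2 · 1 · 1 · 0
[8] 3 · 3 · 0 · 1 · 3
0 · 3 · 1 · 2 · 3
1 · 1 · 2 · 1 · 3
2 · 1 · 3 · 3 · 2
3 · 1 · 3 · 1 · 1
2 · 3 · 1 · 1 · 0

54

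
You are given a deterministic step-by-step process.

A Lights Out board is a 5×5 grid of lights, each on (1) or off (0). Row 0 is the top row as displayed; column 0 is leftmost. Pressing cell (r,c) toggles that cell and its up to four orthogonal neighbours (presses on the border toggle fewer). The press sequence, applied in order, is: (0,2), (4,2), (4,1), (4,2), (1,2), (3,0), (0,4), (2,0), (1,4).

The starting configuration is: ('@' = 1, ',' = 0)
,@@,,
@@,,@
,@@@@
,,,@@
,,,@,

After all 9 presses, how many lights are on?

0) ,@@,,
@@,,@
,@@@@
,,,@@
,,,@,
1) ,,,@,
@@@,@
,@@@@
,,,@@
,,,@,
2) ,,,@,
@@@,@
,@@@@
,,@@@
,@@,,
3) ,,,@,
@@@,@
,@@@@
,@@@@
@,,,,
4) ,,,@,
@@@,@
,@@@@
,@,@@
@@@@,
5) ,,@@,
@,,@@
,@,@@
,@,@@
@@@@,
6) ,,@@,
@,,@@
@@,@@
@,,@@
,@@@,
7) ,,@,@
@,,@,
@@,@@
@,,@@
,@@@,
8) ,,@,@
,,,@,
,,,@@
,,,@@
,@@@,
9) ,,@,,
,,,,@
,,,@,
,,,@@
,@@@,

8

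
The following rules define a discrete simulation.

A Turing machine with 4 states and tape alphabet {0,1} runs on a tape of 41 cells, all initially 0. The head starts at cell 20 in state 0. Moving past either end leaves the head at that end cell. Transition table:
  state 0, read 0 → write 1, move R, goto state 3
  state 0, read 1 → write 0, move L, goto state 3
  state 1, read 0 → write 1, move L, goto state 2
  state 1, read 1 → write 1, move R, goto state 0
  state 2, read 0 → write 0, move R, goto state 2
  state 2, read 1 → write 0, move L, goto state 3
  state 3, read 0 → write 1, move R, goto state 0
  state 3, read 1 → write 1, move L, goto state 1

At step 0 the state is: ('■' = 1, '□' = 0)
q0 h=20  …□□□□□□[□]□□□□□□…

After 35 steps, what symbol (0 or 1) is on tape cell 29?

step 0: q0 h=20  …□□□□□□[□]□□□□□□…
step 1: q3 h=21  …□□□□□■[□]□□□□□□…
step 2: q0 h=22  …□□□□■■[□]□□□□□□…
step 3: q3 h=23  …□□□■■■[□]□□□□□□…
step 4: q0 h=24  …□□■■■■[□]□□□□□□…
step 5: q3 h=25  …□■■■■■[□]□□□□□□…
step 6: q0 h=26  …■■■■■■[□]□□□□□□…
step 7: q3 h=27  …■■■■■■[□]□□□□□□…
step 8: q0 h=28  …■■■■■■[□]□□□□□□…
step 9: q3 h=29  …■■■■■■[□]□□□□□□…
step 10: q0 h=30  …■■■■■■[□]□□□□□□…
step 11: q3 h=31  …■■■■■■[□]□□□□□□…
step 12: q0 h=32  …■■■■■■[□]□□□□□□…
step 13: q3 h=33  …■■■■■■[□]□□□□□□…
step 14: q0 h=34  …■■■■■■[□]□□□□□□|
step 15: q3 h=35  …■■■■■■[□]□□□□□|
step 16: q0 h=36  …■■■■■■[□]□□□□|
step 17: q3 h=37  …■■■■■■[□]□□□|
step 18: q0 h=38  …■■■■■■[□]□□|
step 19: q3 h=39  …■■■■■■[□]□|
step 20: q0 h=40  …■■■■■■[□]|
step 21: q3 h=40  …■■■■■■[■]|
step 22: q1 h=39  …■■■■■■[■]■|
step 23: q0 h=40  …■■■■■■[■]|
step 24: q3 h=39  …■■■■■■[■]□|
step 25: q1 h=38  …■■■■■■[■]■□|
step 26: q0 h=39  …■■■■■■[■]□|
step 27: q3 h=38  …■■■■■■[■]□□|
step 28: q1 h=37  …■■■■■■[■]■□□|
step 29: q0 h=38  …■■■■■■[■]□□|
step 30: q3 h=37  …■■■■■■[■]□□□|
step 31: q1 h=36  …■■■■■■[■]■□□□|
step 32: q0 h=37  …■■■■■■[■]□□□|
step 33: q3 h=36  …■■■■■■[■]□□□□|
step 34: q1 h=35  …■■■■■■[■]■□□□□|
step 35: q0 h=36  …■■■■■■[■]□□□□|

1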